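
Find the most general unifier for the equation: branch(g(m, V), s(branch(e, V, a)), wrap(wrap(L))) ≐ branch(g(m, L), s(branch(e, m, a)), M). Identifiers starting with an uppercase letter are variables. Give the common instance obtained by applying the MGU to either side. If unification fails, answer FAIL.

Decompose branch/3: g(m, V) ≐ g(m, L),  s(branch(e, V, a)) ≐ s(branch(e, m, a)),  wrap(wrap(L)) ≐ M.
Decompose g/2: m ≐ m,  V ≐ L.
Delete trivial equation m ≐ m.
Bind V := L; substituting into the one remaining equation that mentions V gives: s(branch(e, L, a)) ≐ s(branch(e, m, a)).
Decompose s/1: branch(e, L, a) ≐ branch(e, m, a).
Decompose branch/3: e ≐ e,  L ≐ m,  a ≐ a.
Delete trivial equation e ≐ e.
Bind L := m; substituting into the one remaining equation that mentions L gives: wrap(wrap(m)) ≐ M. Substituting into the earlier binding gives V := m.
Delete trivial equation a ≐ a.
Bind M := wrap(wrap(m)).
Applying the MGU to either side gives branch(g(m, m), s(branch(e, m, a)), wrap(wrap(m))).

branch(g(m, m), s(branch(e, m, a)), wrap(wrap(m)))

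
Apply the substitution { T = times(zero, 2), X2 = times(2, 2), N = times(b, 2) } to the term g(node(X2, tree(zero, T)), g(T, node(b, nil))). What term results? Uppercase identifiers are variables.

g(node(times(2, 2), tree(zero, times(zero, 2))), g(times(zero, 2), node(b, nil)))

Replace each occurrence of T with times(zero, 2).
Replace each occurrence of X2 with times(2, 2).
Result: g(node(times(2, 2), tree(zero, times(zero, 2))), g(times(zero, 2), node(b, nil))).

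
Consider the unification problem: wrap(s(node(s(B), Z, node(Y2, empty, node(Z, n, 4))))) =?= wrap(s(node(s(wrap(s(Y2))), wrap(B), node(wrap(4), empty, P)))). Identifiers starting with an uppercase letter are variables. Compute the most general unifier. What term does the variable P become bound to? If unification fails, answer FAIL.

node(wrap(wrap(s(wrap(4)))), n, 4)

Decompose wrap/1: s(node(s(B), Z, node(Y2, empty, node(Z, n, 4)))) =?= s(node(s(wrap(s(Y2))), wrap(B), node(wrap(4), empty, P))).
Decompose s/1: node(s(B), Z, node(Y2, empty, node(Z, n, 4))) =?= node(s(wrap(s(Y2))), wrap(B), node(wrap(4), empty, P)).
Decompose node/3: s(B) =?= s(wrap(s(Y2))),  Z =?= wrap(B),  node(Y2, empty, node(Z, n, 4)) =?= node(wrap(4), empty, P).
Decompose s/1: B =?= wrap(s(Y2)).
Bind B := wrap(s(Y2)); substituting into the one remaining equation that mentions B gives: Z =?= wrap(wrap(s(Y2))).
Bind Z := wrap(wrap(s(Y2))); substituting into the remaining equation gives: node(Y2, empty, node(wrap(wrap(s(Y2))), n, 4)) =?= node(wrap(4), empty, P).
Decompose node/3: Y2 =?= wrap(4),  empty =?= empty,  node(wrap(wrap(s(Y2))), n, 4) =?= P.
Bind Y2 := wrap(4); substituting into the one remaining equation that mentions Y2 gives: node(wrap(wrap(s(wrap(4)))), n, 4) =?= P. Substituting into the earlier bindings gives B := wrap(s(wrap(4))), Z := wrap(wrap(s(wrap(4)))).
Delete trivial equation empty =?= empty.
Bind P := node(wrap(wrap(s(wrap(4)))), n, 4).
MGU = { B -> wrap(s(wrap(4))), Z -> wrap(wrap(s(wrap(4)))), Y2 -> wrap(4), P -> node(wrap(wrap(s(wrap(4)))), n, 4) }, so P -> node(wrap(wrap(s(wrap(4)))), n, 4).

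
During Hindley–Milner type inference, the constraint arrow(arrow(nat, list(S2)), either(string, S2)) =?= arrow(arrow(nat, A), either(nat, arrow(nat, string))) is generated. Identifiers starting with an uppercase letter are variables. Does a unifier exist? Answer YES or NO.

Decompose arrow/2: arrow(nat, list(S2)) =?= arrow(nat, A),  either(string, S2) =?= either(nat, arrow(nat, string)).
Decompose arrow/2: nat =?= nat,  list(S2) =?= A.
Delete trivial equation nat =?= nat.
Bind A := list(S2); no other remaining equation mentions A.
Decompose either/2: string =?= nat,  S2 =?= arrow(nat, string).
Clash: constants string and nat differ; no unifier exists.

NO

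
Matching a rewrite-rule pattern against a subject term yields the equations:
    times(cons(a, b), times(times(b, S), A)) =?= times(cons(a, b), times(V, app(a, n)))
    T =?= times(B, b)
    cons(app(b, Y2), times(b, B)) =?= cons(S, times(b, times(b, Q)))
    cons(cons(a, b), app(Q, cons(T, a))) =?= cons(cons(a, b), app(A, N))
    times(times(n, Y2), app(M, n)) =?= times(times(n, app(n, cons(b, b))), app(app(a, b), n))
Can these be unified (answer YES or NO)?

YES

Decompose times/2: cons(a, b) =?= cons(a, b),  times(times(b, S), A) =?= times(V, app(a, n)).
Delete trivial equation cons(a, b) =?= cons(a, b).
Decompose times/2: times(b, S) =?= V,  A =?= app(a, n).
Bind V := times(b, S); no other remaining equation mentions V.
Bind A := app(a, n); substituting into the one remaining equation that mentions A gives: cons(cons(a, b), app(Q, cons(T, a))) =?= cons(cons(a, b), app(app(a, n), N)).
Bind T := times(B, b); substituting into the one remaining equation that mentions T gives: cons(cons(a, b), app(Q, cons(times(B, b), a))) =?= cons(cons(a, b), app(app(a, n), N)).
Decompose cons/2: app(b, Y2) =?= S,  times(b, B) =?= times(b, times(b, Q)).
Bind S := app(b, Y2); no other remaining equation mentions S. Substituting into the earlier binding gives V := times(b, app(b, Y2)).
Decompose times/2: b =?= b,  B =?= times(b, Q).
Delete trivial equation b =?= b.
Bind B := times(b, Q); substituting into the one remaining equation that mentions B gives: cons(cons(a, b), app(Q, cons(times(times(b, Q), b), a))) =?= cons(cons(a, b), app(app(a, n), N)). Substituting into the earlier binding gives T := times(times(b, Q), b).
Decompose cons/2: cons(a, b) =?= cons(a, b),  app(Q, cons(times(times(b, Q), b), a)) =?= app(app(a, n), N).
Delete trivial equation cons(a, b) =?= cons(a, b).
Decompose app/2: Q =?= app(a, n),  cons(times(times(b, Q), b), a) =?= N.
Bind Q := app(a, n); substituting into the one remaining equation that mentions Q gives: cons(times(times(b, app(a, n)), b), a) =?= N. Substituting into the earlier bindings gives T := times(times(b, app(a, n)), b), B := times(b, app(a, n)).
Bind N := cons(times(times(b, app(a, n)), b), a); no other remaining equation mentions N.
Decompose times/2: times(n, Y2) =?= times(n, app(n, cons(b, b))),  app(M, n) =?= app(app(a, b), n).
Decompose times/2: n =?= n,  Y2 =?= app(n, cons(b, b)).
Delete trivial equation n =?= n.
Bind Y2 := app(n, cons(b, b)); no other remaining equation mentions Y2. Substituting into the earlier bindings gives V := times(b, app(b, app(n, cons(b, b)))), S := app(b, app(n, cons(b, b))).
Decompose app/2: M =?= app(a, b),  n =?= n.
Bind M := app(a, b); no other remaining equation mentions M.
Delete trivial equation n =?= n.
No equations remain and no clash or occurs-check failure arose, so a unifier exists.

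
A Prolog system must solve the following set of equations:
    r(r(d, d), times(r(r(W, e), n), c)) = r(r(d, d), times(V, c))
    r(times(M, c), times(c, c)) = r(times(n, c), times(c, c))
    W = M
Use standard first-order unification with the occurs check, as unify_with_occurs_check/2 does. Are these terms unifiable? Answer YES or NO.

YES

Decompose r/2: r(d, d) = r(d, d),  times(r(r(W, e), n), c) = times(V, c).
Delete trivial equation r(d, d) = r(d, d).
Decompose times/2: r(r(W, e), n) = V,  c = c.
Bind V := r(r(W, e), n); no other remaining equation mentions V.
Delete trivial equation c = c.
Decompose r/2: times(M, c) = times(n, c),  times(c, c) = times(c, c).
Decompose times/2: M = n,  c = c.
Bind M := n; substituting into the one remaining equation that mentions M gives: W = n.
Delete trivial equation c = c.
Delete trivial equation times(c, c) = times(c, c).
Bind W := n. Substituting into the earlier binding gives V := r(r(n, e), n).
No equations remain and no clash or occurs-check failure arose, so a unifier exists.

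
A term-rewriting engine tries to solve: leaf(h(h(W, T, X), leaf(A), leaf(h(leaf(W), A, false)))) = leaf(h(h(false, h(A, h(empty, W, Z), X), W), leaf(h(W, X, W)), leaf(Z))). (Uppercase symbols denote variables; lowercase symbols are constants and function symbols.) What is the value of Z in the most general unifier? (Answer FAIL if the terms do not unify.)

Decompose leaf/1: h(h(W, T, X), leaf(A), leaf(h(leaf(W), A, false))) = h(h(false, h(A, h(empty, W, Z), X), W), leaf(h(W, X, W)), leaf(Z)).
Decompose h/3: h(W, T, X) = h(false, h(A, h(empty, W, Z), X), W),  leaf(A) = leaf(h(W, X, W)),  leaf(h(leaf(W), A, false)) = leaf(Z).
Decompose h/3: W = false,  T = h(A, h(empty, W, Z), X),  X = W.
Bind W := false; substituting into the remaining equations gives: T = h(A, h(empty, false, Z), X),  X = false,  leaf(A) = leaf(h(false, X, false)),  leaf(h(leaf(false), A, false)) = leaf(Z).
Bind T := h(A, h(empty, false, Z), X); no other remaining equation mentions T.
Bind X := false; substituting into the one remaining equation that mentions X gives: leaf(A) = leaf(h(false, false, false)). Substituting into the earlier binding gives T := h(A, h(empty, false, Z), false).
Decompose leaf/1: A = h(false, false, false).
Bind A := h(false, false, false); substituting into the remaining equation gives: leaf(h(leaf(false), h(false, false, false), false)) = leaf(Z). Substituting into the earlier binding gives T := h(h(false, false, false), h(empty, false, Z), false).
Decompose leaf/1: h(leaf(false), h(false, false, false), false) = Z.
Bind Z := h(leaf(false), h(false, false, false), false). Substituting into the earlier binding gives T := h(h(false, false, false), h(empty, false, h(leaf(false), h(false, false, false), false)), false).
MGU = { W := false, T := h(h(false, false, false), h(empty, false, h(leaf(false), h(false, false, false), false)), false), X := false, A := h(false, false, false), Z := h(leaf(false), h(false, false, false), false) }, so Z := h(leaf(false), h(false, false, false), false).

h(leaf(false), h(false, false, false), false)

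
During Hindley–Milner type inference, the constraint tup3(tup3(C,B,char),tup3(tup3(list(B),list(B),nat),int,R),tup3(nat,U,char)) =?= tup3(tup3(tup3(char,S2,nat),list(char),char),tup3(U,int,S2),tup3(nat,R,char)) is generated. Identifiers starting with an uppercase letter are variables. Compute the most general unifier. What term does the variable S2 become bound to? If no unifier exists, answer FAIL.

Decompose tup3/3: tup3(C,B,char) =?= tup3(tup3(char,S2,nat),list(char),char),  tup3(tup3(list(B),list(B),nat),int,R) =?= tup3(U,int,S2),  tup3(nat,U,char) =?= tup3(nat,R,char).
Decompose tup3/3: C =?= tup3(char,S2,nat),  B =?= list(char),  char =?= char.
Bind C := tup3(char,S2,nat); no other remaining equation mentions C.
Bind B := list(char); substituting into the one remaining equation that mentions B gives: tup3(tup3(list(list(char)),list(list(char)),nat),int,R) =?= tup3(U,int,S2).
Delete trivial equation char =?= char.
Decompose tup3/3: tup3(list(list(char)),list(list(char)),nat) =?= U,  int =?= int,  R =?= S2.
Bind U := tup3(list(list(char)),list(list(char)),nat); substituting into the one remaining equation that mentions U gives: tup3(nat,tup3(list(list(char)),list(list(char)),nat),char) =?= tup3(nat,R,char).
Delete trivial equation int =?= int.
Bind R := S2; substituting into the remaining equation gives: tup3(nat,tup3(list(list(char)),list(list(char)),nat),char) =?= tup3(nat,S2,char).
Decompose tup3/3: nat =?= nat,  tup3(list(list(char)),list(list(char)),nat) =?= S2,  char =?= char.
Delete trivial equation nat =?= nat.
Bind S2 := tup3(list(list(char)),list(list(char)),nat); no other remaining equation mentions S2. Substituting into the earlier bindings gives C := tup3(char,tup3(list(list(char)),list(list(char)),nat),nat), R := tup3(list(list(char)),list(list(char)),nat).
Delete trivial equation char =?= char.
MGU = { C := tup3(char,tup3(list(list(char)),list(list(char)),nat),nat), B := list(char), U := tup3(list(list(char)),list(list(char)),nat), R := tup3(list(list(char)),list(list(char)),nat), S2 := tup3(list(list(char)),list(list(char)),nat) }, so S2 := tup3(list(list(char)),list(list(char)),nat).

tup3(list(list(char)),list(list(char)),nat)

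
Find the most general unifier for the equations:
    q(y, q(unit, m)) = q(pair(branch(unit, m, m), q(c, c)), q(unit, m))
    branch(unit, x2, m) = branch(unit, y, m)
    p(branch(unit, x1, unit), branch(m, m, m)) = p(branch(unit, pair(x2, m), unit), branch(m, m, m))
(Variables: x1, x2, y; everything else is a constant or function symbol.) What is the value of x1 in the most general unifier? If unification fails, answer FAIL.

pair(pair(branch(unit, m, m), q(c, c)), m)

Decompose q/2: y = pair(branch(unit, m, m), q(c, c)),  q(unit, m) = q(unit, m).
Bind y := pair(branch(unit, m, m), q(c, c)); substituting into the one remaining equation that mentions y gives: branch(unit, x2, m) = branch(unit, pair(branch(unit, m, m), q(c, c)), m).
Delete trivial equation q(unit, m) = q(unit, m).
Decompose branch/3: unit = unit,  x2 = pair(branch(unit, m, m), q(c, c)),  m = m.
Delete trivial equation unit = unit.
Bind x2 := pair(branch(unit, m, m), q(c, c)); substituting into the one remaining equation that mentions x2 gives: p(branch(unit, x1, unit), branch(m, m, m)) = p(branch(unit, pair(pair(branch(unit, m, m), q(c, c)), m), unit), branch(m, m, m)).
Delete trivial equation m = m.
Decompose p/2: branch(unit, x1, unit) = branch(unit, pair(pair(branch(unit, m, m), q(c, c)), m), unit),  branch(m, m, m) = branch(m, m, m).
Decompose branch/3: unit = unit,  x1 = pair(pair(branch(unit, m, m), q(c, c)), m),  unit = unit.
Delete trivial equation unit = unit.
Bind x1 := pair(pair(branch(unit, m, m), q(c, c)), m); no other remaining equation mentions x1.
Delete trivial equation unit = unit.
Delete trivial equation branch(m, m, m) = branch(m, m, m).
MGU = { y ↦ pair(branch(unit, m, m), q(c, c)), x2 ↦ pair(branch(unit, m, m), q(c, c)), x1 ↦ pair(pair(branch(unit, m, m), q(c, c)), m) }, so x1 ↦ pair(pair(branch(unit, m, m), q(c, c)), m).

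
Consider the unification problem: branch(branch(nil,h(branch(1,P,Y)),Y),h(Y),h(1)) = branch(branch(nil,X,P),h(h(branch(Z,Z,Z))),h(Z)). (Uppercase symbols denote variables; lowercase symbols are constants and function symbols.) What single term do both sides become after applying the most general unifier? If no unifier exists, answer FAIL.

Decompose branch/3: branch(nil,h(branch(1,P,Y)),Y) = branch(nil,X,P),  h(Y) = h(h(branch(Z,Z,Z))),  h(1) = h(Z).
Decompose branch/3: nil = nil,  h(branch(1,P,Y)) = X,  Y = P.
Delete trivial equation nil = nil.
Bind X := h(branch(1,P,Y)); no other remaining equation mentions X.
Bind Y := P; substituting into the one remaining equation that mentions Y gives: h(P) = h(h(branch(Z,Z,Z))). Substituting into the earlier binding gives X := h(branch(1,P,P)).
Decompose h/1: P = h(branch(Z,Z,Z)).
Bind P := h(branch(Z,Z,Z)); no other remaining equation mentions P. Substituting into the earlier bindings gives X := h(branch(1,h(branch(Z,Z,Z)),h(branch(Z,Z,Z)))), Y := h(branch(Z,Z,Z)).
Decompose h/1: 1 = Z.
Bind Z := 1. Substituting into the earlier bindings gives X := h(branch(1,h(branch(1,1,1)),h(branch(1,1,1)))), Y := h(branch(1,1,1)), P := h(branch(1,1,1)).
Applying the MGU to either side gives branch(branch(nil,h(branch(1,h(branch(1,1,1)),h(branch(1,1,1)))),h(branch(1,1,1))),h(h(branch(1,1,1))),h(1)).

branch(branch(nil,h(branch(1,h(branch(1,1,1)),h(branch(1,1,1)))),h(branch(1,1,1))),h(h(branch(1,1,1))),h(1))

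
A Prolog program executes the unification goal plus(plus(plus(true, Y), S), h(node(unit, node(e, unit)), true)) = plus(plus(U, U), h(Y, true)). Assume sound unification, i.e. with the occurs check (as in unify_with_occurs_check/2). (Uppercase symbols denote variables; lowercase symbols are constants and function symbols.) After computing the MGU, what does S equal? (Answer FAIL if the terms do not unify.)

plus(true, node(unit, node(e, unit)))

Decompose plus/2: plus(plus(true, Y), S) = plus(U, U),  h(node(unit, node(e, unit)), true) = h(Y, true).
Decompose plus/2: plus(true, Y) = U,  S = U.
Bind U := plus(true, Y); substituting into the one remaining equation that mentions U gives: S = plus(true, Y).
Bind S := plus(true, Y); no other remaining equation mentions S.
Decompose h/2: node(unit, node(e, unit)) = Y,  true = true.
Bind Y := node(unit, node(e, unit)); no other remaining equation mentions Y. Substituting into the earlier bindings gives U := plus(true, node(unit, node(e, unit))), S := plus(true, node(unit, node(e, unit))).
Delete trivial equation true = true.
MGU = { U -> plus(true, node(unit, node(e, unit))), S -> plus(true, node(unit, node(e, unit))), Y -> node(unit, node(e, unit)) }, so S -> plus(true, node(unit, node(e, unit))).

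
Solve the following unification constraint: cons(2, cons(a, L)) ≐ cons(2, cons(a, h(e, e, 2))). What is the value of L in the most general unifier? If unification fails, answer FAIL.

Decompose cons/2: 2 ≐ 2,  cons(a, L) ≐ cons(a, h(e, e, 2)).
Delete trivial equation 2 ≐ 2.
Decompose cons/2: a ≐ a,  L ≐ h(e, e, 2).
Delete trivial equation a ≐ a.
Bind L := h(e, e, 2).
MGU = { L := h(e, e, 2) }, so L := h(e, e, 2).

h(e, e, 2)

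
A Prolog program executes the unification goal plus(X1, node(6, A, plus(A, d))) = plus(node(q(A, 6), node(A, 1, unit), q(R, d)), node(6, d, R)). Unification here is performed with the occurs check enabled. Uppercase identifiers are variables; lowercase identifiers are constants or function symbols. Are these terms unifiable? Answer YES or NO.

Decompose plus/2: X1 = node(q(A, 6), node(A, 1, unit), q(R, d)),  node(6, A, plus(A, d)) = node(6, d, R).
Bind X1 := node(q(A, 6), node(A, 1, unit), q(R, d)); no other remaining equation mentions X1.
Decompose node/3: 6 = 6,  A = d,  plus(A, d) = R.
Delete trivial equation 6 = 6.
Bind A := d; substituting into the remaining equation gives: plus(d, d) = R. Substituting into the earlier binding gives X1 := node(q(d, 6), node(d, 1, unit), q(R, d)).
Bind R := plus(d, d). Substituting into the earlier binding gives X1 := node(q(d, 6), node(d, 1, unit), q(plus(d, d), d)).
No equations remain and no clash or occurs-check failure arose, so a unifier exists.

YES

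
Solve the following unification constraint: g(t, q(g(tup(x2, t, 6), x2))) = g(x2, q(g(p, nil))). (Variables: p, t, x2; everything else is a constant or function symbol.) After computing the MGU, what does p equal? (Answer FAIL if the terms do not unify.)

Decompose g/2: t = x2,  q(g(tup(x2, t, 6), x2)) = q(g(p, nil)).
Bind t := x2; substituting into the remaining equation gives: q(g(tup(x2, x2, 6), x2)) = q(g(p, nil)).
Decompose q/1: g(tup(x2, x2, 6), x2) = g(p, nil).
Decompose g/2: tup(x2, x2, 6) = p,  x2 = nil.
Bind p := tup(x2, x2, 6); no other remaining equation mentions p.
Bind x2 := nil. Substituting into the earlier bindings gives t := nil, p := tup(nil, nil, 6).
MGU = { t -> nil, p -> tup(nil, nil, 6), x2 -> nil }, so p -> tup(nil, nil, 6).

tup(nil, nil, 6)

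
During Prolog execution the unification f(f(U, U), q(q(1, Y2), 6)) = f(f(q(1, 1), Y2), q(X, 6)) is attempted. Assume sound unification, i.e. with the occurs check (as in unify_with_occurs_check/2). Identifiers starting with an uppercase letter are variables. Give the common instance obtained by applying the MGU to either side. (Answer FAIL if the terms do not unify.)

Decompose f/2: f(U, U) = f(q(1, 1), Y2),  q(q(1, Y2), 6) = q(X, 6).
Decompose f/2: U = q(1, 1),  U = Y2.
Bind U := q(1, 1); substituting into the one remaining equation that mentions U gives: q(1, 1) = Y2.
Bind Y2 := q(1, 1); substituting into the remaining equation gives: q(q(1, q(1, 1)), 6) = q(X, 6).
Decompose q/2: q(1, q(1, 1)) = X,  6 = 6.
Bind X := q(1, q(1, 1)); no other remaining equation mentions X.
Delete trivial equation 6 = 6.
Applying the MGU to either side gives f(f(q(1, 1), q(1, 1)), q(q(1, q(1, 1)), 6)).

f(f(q(1, 1), q(1, 1)), q(q(1, q(1, 1)), 6))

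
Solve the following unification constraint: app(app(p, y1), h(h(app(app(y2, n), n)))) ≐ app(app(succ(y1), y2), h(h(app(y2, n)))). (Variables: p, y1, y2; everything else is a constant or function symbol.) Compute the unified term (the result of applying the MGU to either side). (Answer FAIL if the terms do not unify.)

Decompose app/2: app(p, y1) ≐ app(succ(y1), y2),  h(h(app(app(y2, n), n))) ≐ h(h(app(y2, n))).
Decompose app/2: p ≐ succ(y1),  y1 ≐ y2.
Bind p := succ(y1); no other remaining equation mentions p.
Bind y1 := y2; no other remaining equation mentions y1. Substituting into the earlier binding gives p := succ(y2).
Decompose h/1: h(app(app(y2, n), n)) ≐ h(app(y2, n)).
Decompose h/1: app(app(y2, n), n) ≐ app(y2, n).
Decompose app/2: app(y2, n) ≐ y2,  n ≐ n.
Occurs check fails: y2 occurs in app(y2, n); the equation y2 ≐ app(y2, n) has no finite solution.

FAIL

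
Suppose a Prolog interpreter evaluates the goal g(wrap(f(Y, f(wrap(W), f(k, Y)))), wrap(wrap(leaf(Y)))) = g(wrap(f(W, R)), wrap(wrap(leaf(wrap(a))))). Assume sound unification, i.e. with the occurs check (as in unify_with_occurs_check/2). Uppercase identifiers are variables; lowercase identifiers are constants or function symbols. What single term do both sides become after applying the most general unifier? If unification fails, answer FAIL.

Decompose g/2: wrap(f(Y, f(wrap(W), f(k, Y)))) = wrap(f(W, R)),  wrap(wrap(leaf(Y))) = wrap(wrap(leaf(wrap(a)))).
Decompose wrap/1: f(Y, f(wrap(W), f(k, Y))) = f(W, R).
Decompose f/2: Y = W,  f(wrap(W), f(k, Y)) = R.
Bind Y := W; substituting into the remaining equations gives: f(wrap(W), f(k, W)) = R,  wrap(wrap(leaf(W))) = wrap(wrap(leaf(wrap(a)))).
Bind R := f(wrap(W), f(k, W)); no other remaining equation mentions R.
Decompose wrap/1: wrap(leaf(W)) = wrap(leaf(wrap(a))).
Decompose wrap/1: leaf(W) = leaf(wrap(a)).
Decompose leaf/1: W = wrap(a).
Bind W := wrap(a). Substituting into the earlier bindings gives Y := wrap(a), R := f(wrap(wrap(a)), f(k, wrap(a))).
Applying the MGU to either side gives g(wrap(f(wrap(a), f(wrap(wrap(a)), f(k, wrap(a))))), wrap(wrap(leaf(wrap(a))))).

g(wrap(f(wrap(a), f(wrap(wrap(a)), f(k, wrap(a))))), wrap(wrap(leaf(wrap(a)))))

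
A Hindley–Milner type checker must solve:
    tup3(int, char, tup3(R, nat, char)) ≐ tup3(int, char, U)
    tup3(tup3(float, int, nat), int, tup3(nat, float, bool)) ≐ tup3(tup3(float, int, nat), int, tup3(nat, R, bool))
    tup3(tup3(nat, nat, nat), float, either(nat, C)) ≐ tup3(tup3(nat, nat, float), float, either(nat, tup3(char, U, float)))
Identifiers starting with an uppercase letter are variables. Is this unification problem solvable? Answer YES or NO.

NO

Decompose tup3/3: int ≐ int,  char ≐ char,  tup3(R, nat, char) ≐ U.
Delete trivial equation int ≐ int.
Delete trivial equation char ≐ char.
Bind U := tup3(R, nat, char); substituting into the one remaining equation that mentions U gives: tup3(tup3(nat, nat, nat), float, either(nat, C)) ≐ tup3(tup3(nat, nat, float), float, either(nat, tup3(char, tup3(R, nat, char), float))).
Decompose tup3/3: tup3(float, int, nat) ≐ tup3(float, int, nat),  int ≐ int,  tup3(nat, float, bool) ≐ tup3(nat, R, bool).
Delete trivial equation tup3(float, int, nat) ≐ tup3(float, int, nat).
Delete trivial equation int ≐ int.
Decompose tup3/3: nat ≐ nat,  float ≐ R,  bool ≐ bool.
Delete trivial equation nat ≐ nat.
Bind R := float; substituting into the one remaining equation that mentions R gives: tup3(tup3(nat, nat, nat), float, either(nat, C)) ≐ tup3(tup3(nat, nat, float), float, either(nat, tup3(char, tup3(float, nat, char), float))). Substituting into the earlier binding gives U := tup3(float, nat, char).
Delete trivial equation bool ≐ bool.
Decompose tup3/3: tup3(nat, nat, nat) ≐ tup3(nat, nat, float),  float ≐ float,  either(nat, C) ≐ either(nat, tup3(char, tup3(float, nat, char), float)).
Decompose tup3/3: nat ≐ nat,  nat ≐ nat,  nat ≐ float.
Delete trivial equation nat ≐ nat.
Delete trivial equation nat ≐ nat.
Clash: constants nat and float differ; no unifier exists.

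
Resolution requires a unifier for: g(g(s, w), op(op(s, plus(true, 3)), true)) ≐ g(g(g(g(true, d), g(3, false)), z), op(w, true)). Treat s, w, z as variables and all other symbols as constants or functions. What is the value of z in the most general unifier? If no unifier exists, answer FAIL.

op(g(g(true, d), g(3, false)), plus(true, 3))

Decompose g/2: g(s, w) ≐ g(g(g(true, d), g(3, false)), z),  op(op(s, plus(true, 3)), true) ≐ op(w, true).
Decompose g/2: s ≐ g(g(true, d), g(3, false)),  w ≐ z.
Bind s := g(g(true, d), g(3, false)); substituting into the one remaining equation that mentions s gives: op(op(g(g(true, d), g(3, false)), plus(true, 3)), true) ≐ op(w, true).
Bind w := z; substituting into the remaining equation gives: op(op(g(g(true, d), g(3, false)), plus(true, 3)), true) ≐ op(z, true).
Decompose op/2: op(g(g(true, d), g(3, false)), plus(true, 3)) ≐ z,  true ≐ true.
Bind z := op(g(g(true, d), g(3, false)), plus(true, 3)); no other remaining equation mentions z. Substituting into the earlier binding gives w := op(g(g(true, d), g(3, false)), plus(true, 3)).
Delete trivial equation true ≐ true.
MGU = { s := g(g(true, d), g(3, false)), w := op(g(g(true, d), g(3, false)), plus(true, 3)), z := op(g(g(true, d), g(3, false)), plus(true, 3)) }, so z := op(g(g(true, d), g(3, false)), plus(true, 3)).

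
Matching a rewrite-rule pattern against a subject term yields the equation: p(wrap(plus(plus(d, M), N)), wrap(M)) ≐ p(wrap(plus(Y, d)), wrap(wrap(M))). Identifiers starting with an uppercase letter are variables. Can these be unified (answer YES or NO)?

NO

Decompose p/2: wrap(plus(plus(d, M), N)) ≐ wrap(plus(Y, d)),  wrap(M) ≐ wrap(wrap(M)).
Decompose wrap/1: plus(plus(d, M), N) ≐ plus(Y, d).
Decompose plus/2: plus(d, M) ≐ Y,  N ≐ d.
Bind Y := plus(d, M); no other remaining equation mentions Y.
Bind N := d; no other remaining equation mentions N.
Decompose wrap/1: M ≐ wrap(M).
Occurs check fails: M occurs in wrap(M); the equation M ≐ wrap(M) has no finite solution.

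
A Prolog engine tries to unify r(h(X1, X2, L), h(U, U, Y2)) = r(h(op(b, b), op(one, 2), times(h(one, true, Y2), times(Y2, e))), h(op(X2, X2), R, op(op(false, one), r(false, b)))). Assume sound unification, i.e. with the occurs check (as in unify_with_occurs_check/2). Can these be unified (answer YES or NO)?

YES

Decompose r/2: h(X1, X2, L) = h(op(b, b), op(one, 2), times(h(one, true, Y2), times(Y2, e))),  h(U, U, Y2) = h(op(X2, X2), R, op(op(false, one), r(false, b))).
Decompose h/3: X1 = op(b, b),  X2 = op(one, 2),  L = times(h(one, true, Y2), times(Y2, e)).
Bind X1 := op(b, b); no other remaining equation mentions X1.
Bind X2 := op(one, 2); substituting into the one remaining equation that mentions X2 gives: h(U, U, Y2) = h(op(op(one, 2), op(one, 2)), R, op(op(false, one), r(false, b))).
Bind L := times(h(one, true, Y2), times(Y2, e)); no other remaining equation mentions L.
Decompose h/3: U = op(op(one, 2), op(one, 2)),  U = R,  Y2 = op(op(false, one), r(false, b)).
Bind U := op(op(one, 2), op(one, 2)); substituting into the one remaining equation that mentions U gives: op(op(one, 2), op(one, 2)) = R.
Bind R := op(op(one, 2), op(one, 2)); no other remaining equation mentions R.
Bind Y2 := op(op(false, one), r(false, b)). Substituting into the earlier binding gives L := times(h(one, true, op(op(false, one), r(false, b))), times(op(op(false, one), r(false, b)), e)).
No equations remain and no clash or occurs-check failure arose, so a unifier exists.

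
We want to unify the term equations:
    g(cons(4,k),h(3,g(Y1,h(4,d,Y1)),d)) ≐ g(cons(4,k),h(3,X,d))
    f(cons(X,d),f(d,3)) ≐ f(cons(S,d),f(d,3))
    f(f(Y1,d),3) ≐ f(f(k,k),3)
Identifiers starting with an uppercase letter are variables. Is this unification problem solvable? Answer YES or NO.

Decompose g/2: cons(4,k) ≐ cons(4,k),  h(3,g(Y1,h(4,d,Y1)),d) ≐ h(3,X,d).
Delete trivial equation cons(4,k) ≐ cons(4,k).
Decompose h/3: 3 ≐ 3,  g(Y1,h(4,d,Y1)) ≐ X,  d ≐ d.
Delete trivial equation 3 ≐ 3.
Bind X := g(Y1,h(4,d,Y1)); substituting into the one remaining equation that mentions X gives: f(cons(g(Y1,h(4,d,Y1)),d),f(d,3)) ≐ f(cons(S,d),f(d,3)).
Delete trivial equation d ≐ d.
Decompose f/2: cons(g(Y1,h(4,d,Y1)),d) ≐ cons(S,d),  f(d,3) ≐ f(d,3).
Decompose cons/2: g(Y1,h(4,d,Y1)) ≐ S,  d ≐ d.
Bind S := g(Y1,h(4,d,Y1)); no other remaining equation mentions S.
Delete trivial equation d ≐ d.
Delete trivial equation f(d,3) ≐ f(d,3).
Decompose f/2: f(Y1,d) ≐ f(k,k),  3 ≐ 3.
Decompose f/2: Y1 ≐ k,  d ≐ k.
Bind Y1 := k; no other remaining equation mentions Y1. Substituting into the earlier bindings gives X := g(k,h(4,d,k)), S := g(k,h(4,d,k)).
Clash: constants d and k differ; no unifier exists.

NO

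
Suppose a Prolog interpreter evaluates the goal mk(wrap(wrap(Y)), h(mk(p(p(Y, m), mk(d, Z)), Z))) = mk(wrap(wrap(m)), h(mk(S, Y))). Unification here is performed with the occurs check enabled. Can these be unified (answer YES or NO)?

YES

Decompose mk/2: wrap(wrap(Y)) = wrap(wrap(m)),  h(mk(p(p(Y, m), mk(d, Z)), Z)) = h(mk(S, Y)).
Decompose wrap/1: wrap(Y) = wrap(m).
Decompose wrap/1: Y = m.
Bind Y := m; substituting into the remaining equation gives: h(mk(p(p(m, m), mk(d, Z)), Z)) = h(mk(S, m)).
Decompose h/1: mk(p(p(m, m), mk(d, Z)), Z) = mk(S, m).
Decompose mk/2: p(p(m, m), mk(d, Z)) = S,  Z = m.
Bind S := p(p(m, m), mk(d, Z)); no other remaining equation mentions S.
Bind Z := m. Substituting into the earlier binding gives S := p(p(m, m), mk(d, m)).
No equations remain and no clash or occurs-check failure arose, so a unifier exists.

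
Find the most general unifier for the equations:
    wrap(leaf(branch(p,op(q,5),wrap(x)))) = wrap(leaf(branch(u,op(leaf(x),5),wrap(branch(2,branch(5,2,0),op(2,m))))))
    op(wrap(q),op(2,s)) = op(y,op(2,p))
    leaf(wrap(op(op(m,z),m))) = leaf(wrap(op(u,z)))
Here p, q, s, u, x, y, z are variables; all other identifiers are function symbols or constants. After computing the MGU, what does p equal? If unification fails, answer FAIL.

op(m,m)

Decompose wrap/1: leaf(branch(p,op(q,5),wrap(x))) = leaf(branch(u,op(leaf(x),5),wrap(branch(2,branch(5,2,0),op(2,m))))).
Decompose leaf/1: branch(p,op(q,5),wrap(x)) = branch(u,op(leaf(x),5),wrap(branch(2,branch(5,2,0),op(2,m)))).
Decompose branch/3: p = u,  op(q,5) = op(leaf(x),5),  wrap(x) = wrap(branch(2,branch(5,2,0),op(2,m))).
Bind p := u; substituting into the one remaining equation that mentions p gives: op(wrap(q),op(2,s)) = op(y,op(2,u)).
Decompose op/2: q = leaf(x),  5 = 5.
Bind q := leaf(x); substituting into the one remaining equation that mentions q gives: op(wrap(leaf(x)),op(2,s)) = op(y,op(2,u)).
Delete trivial equation 5 = 5.
Decompose wrap/1: x = branch(2,branch(5,2,0),op(2,m)).
Bind x := branch(2,branch(5,2,0),op(2,m)); substituting into the one remaining equation that mentions x gives: op(wrap(leaf(branch(2,branch(5,2,0),op(2,m)))),op(2,s)) = op(y,op(2,u)). Substituting into the earlier binding gives q := leaf(branch(2,branch(5,2,0),op(2,m))).
Decompose op/2: wrap(leaf(branch(2,branch(5,2,0),op(2,m)))) = y,  op(2,s) = op(2,u).
Bind y := wrap(leaf(branch(2,branch(5,2,0),op(2,m)))); no other remaining equation mentions y.
Decompose op/2: 2 = 2,  s = u.
Delete trivial equation 2 = 2.
Bind s := u; no other remaining equation mentions s.
Decompose leaf/1: wrap(op(op(m,z),m)) = wrap(op(u,z)).
Decompose wrap/1: op(op(m,z),m) = op(u,z).
Decompose op/2: op(m,z) = u,  m = z.
Bind u := op(m,z); no other remaining equation mentions u. Substituting into the earlier bindings gives p := op(m,z), s := op(m,z).
Bind z := m. Substituting into the earlier bindings gives p := op(m,m), s := op(m,m), u := op(m,m).
MGU = { p := op(m,m), q := leaf(branch(2,branch(5,2,0),op(2,m))), x := branch(2,branch(5,2,0),op(2,m)), y := wrap(leaf(branch(2,branch(5,2,0),op(2,m)))), s := op(m,m), u := op(m,m), z := m }, so p := op(m,m).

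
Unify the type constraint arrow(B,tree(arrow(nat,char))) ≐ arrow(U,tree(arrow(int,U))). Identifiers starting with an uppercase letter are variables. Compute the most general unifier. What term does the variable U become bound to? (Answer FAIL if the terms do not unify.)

Decompose arrow/2: B ≐ U,  tree(arrow(nat,char)) ≐ tree(arrow(int,U)).
Bind B := U; no other remaining equation mentions B.
Decompose tree/1: arrow(nat,char) ≐ arrow(int,U).
Decompose arrow/2: nat ≐ int,  char ≐ U.
Clash: constants nat and int differ; no unifier exists.

FAIL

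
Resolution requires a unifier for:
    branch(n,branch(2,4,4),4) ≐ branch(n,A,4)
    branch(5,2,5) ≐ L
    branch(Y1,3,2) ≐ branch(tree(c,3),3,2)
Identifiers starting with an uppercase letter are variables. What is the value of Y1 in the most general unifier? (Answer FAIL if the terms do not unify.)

Decompose branch/3: n ≐ n,  branch(2,4,4) ≐ A,  4 ≐ 4.
Delete trivial equation n ≐ n.
Bind A := branch(2,4,4); no other remaining equation mentions A.
Delete trivial equation 4 ≐ 4.
Bind L := branch(5,2,5); no other remaining equation mentions L.
Decompose branch/3: Y1 ≐ tree(c,3),  3 ≐ 3,  2 ≐ 2.
Bind Y1 := tree(c,3); no other remaining equation mentions Y1.
Delete trivial equation 3 ≐ 3.
Delete trivial equation 2 ≐ 2.
MGU = { A ↦ branch(2,4,4), L ↦ branch(5,2,5), Y1 ↦ tree(c,3) }, so Y1 ↦ tree(c,3).

tree(c,3)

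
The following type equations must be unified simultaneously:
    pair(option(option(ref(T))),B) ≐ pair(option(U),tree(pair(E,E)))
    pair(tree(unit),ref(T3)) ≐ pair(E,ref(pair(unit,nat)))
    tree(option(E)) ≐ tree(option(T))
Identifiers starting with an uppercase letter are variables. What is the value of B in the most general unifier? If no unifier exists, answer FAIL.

tree(pair(tree(unit),tree(unit)))

Decompose pair/2: option(option(ref(T))) ≐ option(U),  B ≐ tree(pair(E,E)).
Decompose option/1: option(ref(T)) ≐ U.
Bind U := option(ref(T)); no other remaining equation mentions U.
Bind B := tree(pair(E,E)); no other remaining equation mentions B.
Decompose pair/2: tree(unit) ≐ E,  ref(T3) ≐ ref(pair(unit,nat)).
Bind E := tree(unit); substituting into the one remaining equation that mentions E gives: tree(option(tree(unit))) ≐ tree(option(T)). Substituting into the earlier binding gives B := tree(pair(tree(unit),tree(unit))).
Decompose ref/1: T3 ≐ pair(unit,nat).
Bind T3 := pair(unit,nat); no other remaining equation mentions T3.
Decompose tree/1: option(tree(unit)) ≐ option(T).
Decompose option/1: tree(unit) ≐ T.
Bind T := tree(unit). Substituting into the earlier binding gives U := option(ref(tree(unit))).
MGU = { U := option(ref(tree(unit))), B := tree(pair(tree(unit),tree(unit))), E := tree(unit), T3 := pair(unit,nat), T := tree(unit) }, so B := tree(pair(tree(unit),tree(unit))).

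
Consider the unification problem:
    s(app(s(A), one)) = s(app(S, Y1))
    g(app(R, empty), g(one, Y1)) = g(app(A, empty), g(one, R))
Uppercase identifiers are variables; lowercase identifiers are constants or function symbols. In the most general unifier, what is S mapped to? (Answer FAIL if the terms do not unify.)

s(one)

Decompose s/1: app(s(A), one) = app(S, Y1).
Decompose app/2: s(A) = S,  one = Y1.
Bind S := s(A); no other remaining equation mentions S.
Bind Y1 := one; substituting into the remaining equation gives: g(app(R, empty), g(one, one)) = g(app(A, empty), g(one, R)).
Decompose g/2: app(R, empty) = app(A, empty),  g(one, one) = g(one, R).
Decompose app/2: R = A,  empty = empty.
Bind R := A; substituting into the one remaining equation that mentions R gives: g(one, one) = g(one, A).
Delete trivial equation empty = empty.
Decompose g/2: one = one,  one = A.
Delete trivial equation one = one.
Bind A := one. Substituting into the earlier bindings gives S := s(one), R := one.
MGU = { S ↦ s(one), Y1 ↦ one, R ↦ one, A ↦ one }, so S ↦ s(one).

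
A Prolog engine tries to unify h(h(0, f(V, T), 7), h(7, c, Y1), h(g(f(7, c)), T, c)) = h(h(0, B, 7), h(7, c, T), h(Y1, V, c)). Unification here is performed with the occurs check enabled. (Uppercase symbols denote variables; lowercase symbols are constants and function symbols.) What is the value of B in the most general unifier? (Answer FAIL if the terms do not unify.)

f(g(f(7, c)), g(f(7, c)))

Decompose h/3: h(0, f(V, T), 7) = h(0, B, 7),  h(7, c, Y1) = h(7, c, T),  h(g(f(7, c)), T, c) = h(Y1, V, c).
Decompose h/3: 0 = 0,  f(V, T) = B,  7 = 7.
Delete trivial equation 0 = 0.
Bind B := f(V, T); no other remaining equation mentions B.
Delete trivial equation 7 = 7.
Decompose h/3: 7 = 7,  c = c,  Y1 = T.
Delete trivial equation 7 = 7.
Delete trivial equation c = c.
Bind Y1 := T; substituting into the remaining equation gives: h(g(f(7, c)), T, c) = h(T, V, c).
Decompose h/3: g(f(7, c)) = T,  T = V,  c = c.
Bind T := g(f(7, c)); substituting into the one remaining equation that mentions T gives: g(f(7, c)) = V. Substituting into the earlier bindings gives B := f(V, g(f(7, c))), Y1 := g(f(7, c)).
Bind V := g(f(7, c)); no other remaining equation mentions V. Substituting into the earlier binding gives B := f(g(f(7, c)), g(f(7, c))).
Delete trivial equation c = c.
MGU = { B -> f(g(f(7, c)), g(f(7, c))), Y1 -> g(f(7, c)), T -> g(f(7, c)), V -> g(f(7, c)) }, so B -> f(g(f(7, c)), g(f(7, c))).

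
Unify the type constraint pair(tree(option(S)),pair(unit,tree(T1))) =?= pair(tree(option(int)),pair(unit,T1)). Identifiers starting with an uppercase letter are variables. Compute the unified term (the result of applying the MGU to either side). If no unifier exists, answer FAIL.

FAIL

Decompose pair/2: tree(option(S)) =?= tree(option(int)),  pair(unit,tree(T1)) =?= pair(unit,T1).
Decompose tree/1: option(S) =?= option(int).
Decompose option/1: S =?= int.
Bind S := int; no other remaining equation mentions S.
Decompose pair/2: unit =?= unit,  tree(T1) =?= T1.
Delete trivial equation unit =?= unit.
Occurs check fails: T1 occurs in tree(T1); the equation T1 =?= tree(T1) has no finite solution.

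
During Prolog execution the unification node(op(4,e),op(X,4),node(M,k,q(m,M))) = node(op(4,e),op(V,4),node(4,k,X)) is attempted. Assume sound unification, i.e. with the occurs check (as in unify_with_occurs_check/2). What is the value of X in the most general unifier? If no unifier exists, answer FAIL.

Decompose node/3: op(4,e) = op(4,e),  op(X,4) = op(V,4),  node(M,k,q(m,M)) = node(4,k,X).
Delete trivial equation op(4,e) = op(4,e).
Decompose op/2: X = V,  4 = 4.
Bind X := V; substituting into the one remaining equation that mentions X gives: node(M,k,q(m,M)) = node(4,k,V).
Delete trivial equation 4 = 4.
Decompose node/3: M = 4,  k = k,  q(m,M) = V.
Bind M := 4; substituting into the one remaining equation that mentions M gives: q(m,4) = V.
Delete trivial equation k = k.
Bind V := q(m,4). Substituting into the earlier binding gives X := q(m,4).
MGU = { X = q(m,4), M = 4, V = q(m,4) }, so X = q(m,4).

q(m,4)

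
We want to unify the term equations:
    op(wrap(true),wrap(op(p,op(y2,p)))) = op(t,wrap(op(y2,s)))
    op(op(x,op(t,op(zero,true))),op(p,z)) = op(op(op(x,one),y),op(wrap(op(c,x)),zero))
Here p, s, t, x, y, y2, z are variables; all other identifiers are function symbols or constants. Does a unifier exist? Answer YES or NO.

Decompose op/2: wrap(true) = t,  wrap(op(p,op(y2,p))) = wrap(op(y2,s)).
Bind t := wrap(true); substituting into the one remaining equation that mentions t gives: op(op(x,op(wrap(true),op(zero,true))),op(p,z)) = op(op(op(x,one),y),op(wrap(op(c,x)),zero)).
Decompose wrap/1: op(p,op(y2,p)) = op(y2,s).
Decompose op/2: p = y2,  op(y2,p) = s.
Bind p := y2; substituting into the remaining equations gives: op(y2,y2) = s,  op(op(x,op(wrap(true),op(zero,true))),op(y2,z)) = op(op(op(x,one),y),op(wrap(op(c,x)),zero)).
Bind s := op(y2,y2); no other remaining equation mentions s.
Decompose op/2: op(x,op(wrap(true),op(zero,true))) = op(op(x,one),y),  op(y2,z) = op(wrap(op(c,x)),zero).
Decompose op/2: x = op(x,one),  op(wrap(true),op(zero,true)) = y.
Occurs check fails: x occurs in op(x,one); the equation x = op(x,one) has no finite solution.

NO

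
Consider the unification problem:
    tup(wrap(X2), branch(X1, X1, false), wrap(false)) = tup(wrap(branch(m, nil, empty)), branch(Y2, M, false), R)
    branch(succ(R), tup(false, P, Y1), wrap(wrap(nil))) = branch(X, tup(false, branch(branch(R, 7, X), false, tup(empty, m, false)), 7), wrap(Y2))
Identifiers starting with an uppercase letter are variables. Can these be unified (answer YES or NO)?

Decompose tup/3: wrap(X2) = wrap(branch(m, nil, empty)),  branch(X1, X1, false) = branch(Y2, M, false),  wrap(false) = R.
Decompose wrap/1: X2 = branch(m, nil, empty).
Bind X2 := branch(m, nil, empty); no other remaining equation mentions X2.
Decompose branch/3: X1 = Y2,  X1 = M,  false = false.
Bind X1 := Y2; substituting into the one remaining equation that mentions X1 gives: Y2 = M.
Bind Y2 := M; substituting into the one remaining equation that mentions Y2 gives: branch(succ(R), tup(false, P, Y1), wrap(wrap(nil))) = branch(X, tup(false, branch(branch(R, 7, X), false, tup(empty, m, false)), 7), wrap(M)). Substituting into the earlier binding gives X1 := M.
Delete trivial equation false = false.
Bind R := wrap(false); substituting into the remaining equation gives: branch(succ(wrap(false)), tup(false, P, Y1), wrap(wrap(nil))) = branch(X, tup(false, branch(branch(wrap(false), 7, X), false, tup(empty, m, false)), 7), wrap(M)).
Decompose branch/3: succ(wrap(false)) = X,  tup(false, P, Y1) = tup(false, branch(branch(wrap(false), 7, X), false, tup(empty, m, false)), 7),  wrap(wrap(nil)) = wrap(M).
Bind X := succ(wrap(false)); substituting into the one remaining equation that mentions X gives: tup(false, P, Y1) = tup(false, branch(branch(wrap(false), 7, succ(wrap(false))), false, tup(empty, m, false)), 7).
Decompose tup/3: false = false,  P = branch(branch(wrap(false), 7, succ(wrap(false))), false, tup(empty, m, false)),  Y1 = 7.
Delete trivial equation false = false.
Bind P := branch(branch(wrap(false), 7, succ(wrap(false))), false, tup(empty, m, false)); no other remaining equation mentions P.
Bind Y1 := 7; no other remaining equation mentions Y1.
Decompose wrap/1: wrap(nil) = M.
Bind M := wrap(nil). Substituting into the earlier bindings gives X1 := wrap(nil), Y2 := wrap(nil).
No equations remain and no clash or occurs-check failure arose, so a unifier exists.

YES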